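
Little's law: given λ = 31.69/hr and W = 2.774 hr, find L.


L = λW = 31.69·2.774 = 87.9081

Final: 87.9081


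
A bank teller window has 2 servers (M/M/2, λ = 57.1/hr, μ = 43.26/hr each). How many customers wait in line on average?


a = λ/μ = 1.3199; ρ = a/2 = 0.6600
P₀ = 0.204846
Lq = P₀·a^c·ρ / (c!·(1−ρ)²) = 0.204846·1.74220·0.6600/(2·0.11563)
= 1.01851

Final: 1.01851


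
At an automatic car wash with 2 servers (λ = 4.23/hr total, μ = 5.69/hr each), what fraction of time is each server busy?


ρ = λ/(cμ) = 4.23/(2·5.69) = 4.23/11.38 = 0.3717

Final: 0.3717


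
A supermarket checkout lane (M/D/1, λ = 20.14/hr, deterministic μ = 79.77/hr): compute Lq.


ρ = 20.14/79.77 = 0.2525
M/D/1: Lq = ρ²/(2(1−ρ)) = 0.06374/(2·0.7475) = 0.04264

Final: 0.04264


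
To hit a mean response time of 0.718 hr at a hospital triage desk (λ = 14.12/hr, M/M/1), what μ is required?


W = 1/(μ−λ) ⇒ μ − λ = 1/W = 1/0.718 = 1.3928
μ = λ + 1/W = 14.12 + 1.3928 = 15.5128 per hr

Final: 15.5128 /hr


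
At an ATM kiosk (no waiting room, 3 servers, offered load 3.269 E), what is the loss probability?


B(c,a) = (a^c/c!) / Σ_{k=0}^{c} a^k/k!
a^3/3! = 5.822286
Σ terms (k=0..3): 1.00000 + 3.26900 + 5.34318 + 5.82229 = 15.434466
B = 5.822286/15.434466 = 0.377226

Final: 0.377226


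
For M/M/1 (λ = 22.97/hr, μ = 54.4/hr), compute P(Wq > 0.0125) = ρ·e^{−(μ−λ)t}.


ρ = 22.97/54.4 = 0.4222
P(Wq > t) = ρ·e^{−(μ−λ)t} = 0.4222·e^{−0.3929}
= 0.4222·0.675113 = 0.285062

Final: 0.285062


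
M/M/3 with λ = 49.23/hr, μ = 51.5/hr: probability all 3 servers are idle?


a = λ/μ = 49.23/51.5 = 0.9559; ρ = a/c = 0.3186
Σ_{k=0}^{2} a^k/k! (terms k=0..2) = 1.00000 + 0.95592 + 0.45689 = 2.41282
Tail: a^3/(3!(1−ρ)) = 0.87351/(6·0.6814) = 0.21367
P₀ = 1/(2.41282 + 0.21367) = 1/2.62648 = 0.380737

Final: 0.380737


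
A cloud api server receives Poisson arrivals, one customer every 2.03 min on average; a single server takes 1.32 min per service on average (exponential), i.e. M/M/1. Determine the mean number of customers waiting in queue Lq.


λ = 60/2.03 = 29.5567 /hr
μ = 60/1.32 = 45.4545 /hr
ρ = λ/μ = 29.5567/45.4545 = 0.6502
Lq = ρ²/(1−ρ) = 0.4228/0.3498 = 1.2089

Final: 1.2089


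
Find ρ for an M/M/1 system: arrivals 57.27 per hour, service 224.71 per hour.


ρ = λ/μ = 57.27/224.71 = 0.2549

Final: 0.2549


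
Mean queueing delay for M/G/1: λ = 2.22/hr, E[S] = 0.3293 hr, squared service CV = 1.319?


ρ = λ·E[S] = 2.22·0.3293 = 0.7310
E[S²] = E[S]²(1+C_s²) = 0.3293²·(1+1.319) = 0.251469
Wq = λ·E[S²]/(2(1−ρ)) = 2.22·0.251469/(2·0.2690) = 1.03784 hr

Final: 1.03784 hr


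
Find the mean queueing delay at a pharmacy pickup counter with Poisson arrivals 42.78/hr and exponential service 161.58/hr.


ρ = 42.78/161.58 = 0.2648
Wq = ρ/(μ−λ) = 0.2648/(161.58 − 42.78) = 0.2648/118.80 = 0.002229 hr

Final: 0.002229 hr


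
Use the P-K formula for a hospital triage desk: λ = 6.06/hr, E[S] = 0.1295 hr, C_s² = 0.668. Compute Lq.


ρ = λ·E[S] = 6.06·0.1295 = 0.7848
Lq = ρ²(1+C_s²)/(2(1−ρ)) = 0.6159·(1+0.668)/(2·0.2152)
= 0.6159·1.6680/0.4305 = 2.38643

Final: 2.38643


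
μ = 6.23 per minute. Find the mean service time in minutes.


Mean service time = 1/μ = 1/6.23 minute = 0.16051 minute
In minutes: 0.16051 × 1 = 0.1605 min

Final: 0.1605 min


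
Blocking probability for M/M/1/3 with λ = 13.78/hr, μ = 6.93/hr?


ρ = λ/μ = 13.78/6.93 = 1.9885
P_K = (1−ρ)ρ^K/(1−ρ^(K+1)) = (-0.9885·7.862270)/(1 − 15.633778)
= -7.771508/-14.633778 = 0.531066

Final: 0.531066


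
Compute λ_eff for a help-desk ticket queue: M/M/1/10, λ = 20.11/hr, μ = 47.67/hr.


ρ = 0.4219; P_K = (1−ρ)ρ^10/(1−ρ^11) = 0.0001032
λ_eff = λ(1 − P_K) = 20.11·(1 − 0.0001032) = 20.11·0.999897 = 20.1079 /hr

Final: 20.1079 /hr


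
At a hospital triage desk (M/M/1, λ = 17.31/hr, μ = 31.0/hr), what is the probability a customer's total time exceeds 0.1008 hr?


W ~ Exponential(μ−λ) for M/M/1.
μ − λ = 31.0 − 17.31 = 13.6900
P(W > t) = e^{−(μ−λ)t} = e^{−1.3800} = 0.251591

Final: 0.251591


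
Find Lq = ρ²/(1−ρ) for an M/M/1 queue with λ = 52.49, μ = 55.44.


ρ = 52.49/55.44 = 0.9468
Lq = ρ²/(1−ρ) = 0.8964/0.05321 = 16.8464

Final: 16.8464


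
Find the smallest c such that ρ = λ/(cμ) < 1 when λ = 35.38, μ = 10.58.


Stability requires cμ > λ ⇔ c > λ/μ.
λ/μ = 35.38/10.58 = 3.3440
Minimum integer c = ⌊3.3440⌋ + 1 = 4
Check: 4·10.58 = 42.32 > 35.38, while 3·10.58 = 31.74 ≤ 35.38

Final: 4 servers


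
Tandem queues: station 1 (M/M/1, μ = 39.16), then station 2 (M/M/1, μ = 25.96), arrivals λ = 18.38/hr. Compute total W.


Each node sees arrival rate λ = 18.38/hr (tandem ⇒ throughput preserved).
W₁ = 1/(μ₁−λ) = 1/(39.16−18.38) = 0.04812 hr
W₂ = 1/(μ₂−λ) = 1/(25.96−18.38) = 0.13193 hr
W_total = W₁ + W₂ = 0.04812 + 0.13193 = 0.18005 hr

Final: 0.18005 hr


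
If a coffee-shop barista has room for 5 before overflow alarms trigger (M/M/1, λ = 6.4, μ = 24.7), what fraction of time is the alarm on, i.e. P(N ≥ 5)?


ρ = 6.4/24.7 = 0.2591
P(N ≥ n) = ρ^n = 0.2591^5 = 0.001168

Final: 0.001168


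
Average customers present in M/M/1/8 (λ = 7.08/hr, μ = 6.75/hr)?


ρ = 7.08/6.75 = 1.0489
L = ρ[1 − (K+1)ρ^K + Kρ^(K+1)] / [(1−ρ)(1−ρ^(K+1))]
Numerator: 1.0489·(1 − 9·1.464994 + 8·1.536616) = 0.113260
Denominator: (-0.04889)·(-0.536616) = 0.026235
L = 0.113260/0.026235 = 4.3172

Final: 4.3172


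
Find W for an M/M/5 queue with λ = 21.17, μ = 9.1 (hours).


a = 2.3264; ρ = 0.4653; P₀ = 0.096033
Lq = P₀·a^c·ρ/(c!(1−ρ)²) = 0.08873
Wq = Lq/λ = 0.08873/21.17 = 0.004191 hr
W = Wq + 1/μ = 0.004191 + 0.10989 = 0.11408 hr

Final: 0.11408 hr


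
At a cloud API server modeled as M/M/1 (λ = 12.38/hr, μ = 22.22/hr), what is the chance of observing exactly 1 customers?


ρ = 12.38/22.22 = 0.5572
P_n = (1−ρ)·ρ^n = (1 − 0.5572)·0.5572^1 = 0.4428·0.557156 = 0.246733

Final: 0.246733


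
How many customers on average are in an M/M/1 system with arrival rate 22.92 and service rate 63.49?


ρ = λ/μ = 22.92/63.49 = 0.3610
L = ρ/(1−ρ) = 0.3610/(1 − 0.3610) = 0.3610/0.6390 = 0.5649

Final: 0.5649


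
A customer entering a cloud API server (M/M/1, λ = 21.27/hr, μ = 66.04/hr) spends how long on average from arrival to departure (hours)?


W = 1/(μ−λ) = 1/(66.04 − 21.27) = 1/44.77 = 0.02234 hr

Final: 0.02234 hr


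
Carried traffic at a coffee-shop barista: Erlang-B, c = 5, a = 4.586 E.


B(5,4.586) = 0.250390 (Erlang-B)
Carried load = a(1 − B) = 4.586·(1 − 0.250390) = 4.586·0.749610 = 3.4377 E

Final: 3.4377 Erlangs


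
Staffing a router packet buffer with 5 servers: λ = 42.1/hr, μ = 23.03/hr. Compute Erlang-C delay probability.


a = λ/μ = 1.8281; ρ = a/5 = 0.3656
P₀ = 0.159986 (from M/M/c formula)
C(c,a) = [a^c/(c!(1−ρ))]·P₀ = [20.41460/(120·0.6344)]·0.159986
= 0.26817·0.159986 = 0.042903

Final: 0.042903


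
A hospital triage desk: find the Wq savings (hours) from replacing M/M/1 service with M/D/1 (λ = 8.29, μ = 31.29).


ρ = 8.29/31.29 = 0.2649
Wq(M/M/1) = ρ/(μ−λ) = 0.2649/23.00 = 0.01152 hr
Wq(M/D/1) = ρ/(2(μ−λ)) = 0.005760 hr
Savings = 0.01152 − 0.005760 = 0.005760 hr

Final: 0.005760 hr


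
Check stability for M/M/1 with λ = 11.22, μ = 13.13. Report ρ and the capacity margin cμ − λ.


Total capacity cμ = 1·13.13 = 13.13/hr
ρ = λ/(cμ) = 11.22/13.13 = 0.8545
Stable ⇔ ρ < 1: YES
Spare capacity = cμ − λ = 13.13 − 11.22 = 1.91/hr

Final: ρ = 0.8545; stable; margin = 1.91/hr


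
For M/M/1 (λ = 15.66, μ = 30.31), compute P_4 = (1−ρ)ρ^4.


ρ = 15.66/30.31 = 0.5167
P_n = (1−ρ)·ρ^n = (1 − 0.5167)·0.5167^4 = 0.4833·0.071256 = 0.034441

Final: 0.034441


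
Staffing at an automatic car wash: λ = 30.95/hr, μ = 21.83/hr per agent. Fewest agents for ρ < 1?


Stability requires cμ > λ ⇔ c > λ/μ.
λ/μ = 30.95/21.83 = 1.4178
Minimum integer c = ⌊1.4178⌋ + 1 = 2
Check: 2·21.83 = 43.66 > 30.95, while 1·21.83 = 21.83 ≤ 30.95

Final: 2 servers


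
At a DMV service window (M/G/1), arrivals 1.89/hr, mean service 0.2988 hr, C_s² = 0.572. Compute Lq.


ρ = λ·E[S] = 1.89·0.2988 = 0.5647
Lq = ρ²(1+C_s²)/(2(1−ρ)) = 0.3189·(1+0.572)/(2·0.4353)
= 0.3189·1.5720/0.8705 = 0.57590

Final: 0.57590


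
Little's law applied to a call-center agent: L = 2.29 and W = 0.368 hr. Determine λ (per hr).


λ = L/W = 2.29/0.368 = 6.2228 /hr

Final: 6.2228 /hr


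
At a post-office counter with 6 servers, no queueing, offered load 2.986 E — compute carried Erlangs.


B(6,2.986) = 0.051391 (Erlang-B)
Carried load = a(1 − B) = 2.986·(1 − 0.051391) = 2.986·0.948609 = 2.8325 E

Final: 2.8325 Erlangs


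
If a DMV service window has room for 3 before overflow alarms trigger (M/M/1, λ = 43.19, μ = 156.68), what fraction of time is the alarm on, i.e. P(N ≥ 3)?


ρ = 43.19/156.68 = 0.2757
P(N ≥ n) = ρ^n = 0.2757^3 = 0.020946

Final: 0.020946


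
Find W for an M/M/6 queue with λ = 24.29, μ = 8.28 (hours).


a = 2.9336; ρ = 0.4889; P₀ = 0.052431
Lq = P₀·a^c·ρ/(c!(1−ρ)²) = 0.08688
Wq = Lq/λ = 0.08688/24.29 = 0.003577 hr
W = Wq + 1/μ = 0.003577 + 0.12077 = 0.12435 hr

Final: 0.12435 hr


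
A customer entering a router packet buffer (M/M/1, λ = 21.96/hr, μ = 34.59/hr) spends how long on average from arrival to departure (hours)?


W = 1/(μ−λ) = 1/(34.59 − 21.96) = 1/12.63 = 0.07918 hr

Final: 0.07918 hr


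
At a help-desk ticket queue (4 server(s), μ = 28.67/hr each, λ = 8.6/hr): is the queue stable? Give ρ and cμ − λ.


Total capacity cμ = 4·28.67 = 114.68/hr
ρ = λ/(cμ) = 8.6/114.68 = 0.07499
Stable ⇔ ρ < 1: YES
Spare capacity = cμ − λ = 114.68 − 8.6 = 106.08/hr

Final: ρ = 0.07499; stable; margin = 106.08/hr


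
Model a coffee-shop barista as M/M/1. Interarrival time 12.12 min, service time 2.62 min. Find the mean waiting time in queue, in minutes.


λ = 60/12.12 = 4.9505 /hr
μ = 60/2.62 = 22.9008 /hr
ρ = λ/μ = 4.9505/22.9008 = 0.2162
Wq = ρ/(μ−λ) = 0.2162/(22.9008−4.9505) = 0.01204 hr
In minutes: 0.01204·60 = 0.7226 min

Final: 0.7226 min


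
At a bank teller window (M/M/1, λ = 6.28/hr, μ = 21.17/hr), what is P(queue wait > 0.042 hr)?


ρ = 6.28/21.17 = 0.2966
P(Wq > t) = ρ·e^{−(μ−λ)t} = 0.2966·e^{−0.6254}
= 0.2966·0.535058 = 0.158723

Final: 0.158723


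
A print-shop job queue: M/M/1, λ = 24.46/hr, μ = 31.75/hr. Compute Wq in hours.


ρ = 24.46/31.75 = 0.7704
Wq = ρ/(μ−λ) = 0.7704/(31.75 − 24.46) = 0.7704/7.29 = 0.1057 hr

Final: 0.1057 hr


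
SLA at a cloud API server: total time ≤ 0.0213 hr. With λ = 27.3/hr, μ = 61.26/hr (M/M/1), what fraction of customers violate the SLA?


W ~ Exponential(μ−λ) for M/M/1.
μ − λ = 61.26 − 27.3 = 33.9600
P(W > t) = e^{−(μ−λ)t} = e^{−0.7233} = 0.485125

Final: 0.485125


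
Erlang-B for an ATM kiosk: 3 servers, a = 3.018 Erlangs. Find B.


B(c,a) = (a^c/c!) / Σ_{k=0}^{c} a^k/k!
a^3/3! = 4.581487
Σ terms (k=0..3): 1.00000 + 3.01800 + 4.55416 + 4.58149 = 13.153649
B = 4.581487/13.153649 = 0.348305

Final: 0.348305


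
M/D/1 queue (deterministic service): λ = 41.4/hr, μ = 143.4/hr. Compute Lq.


ρ = 41.4/143.4 = 0.2887
M/D/1: Lq = ρ²/(2(1−ρ)) = 0.08335/(2·0.7113) = 0.05859

Final: 0.05859


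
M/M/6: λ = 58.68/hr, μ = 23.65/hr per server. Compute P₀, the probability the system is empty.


a = λ/μ = 58.68/23.65 = 2.4812; ρ = a/c = 0.4135
Σ_{k=0}^{5} a^k/k! (terms k=0..5) = 1.00000 + 2.48118 + 3.07814 + 2.54581 + 1.57915 + 0.78363 = 11.46792
Tail: a^6/(6!(1−ρ)) = 233.32096/(720·0.5865) = 0.55256
P₀ = 1/(11.46792 + 0.55256) = 1/12.02047 = 0.083191

Final: 0.083191


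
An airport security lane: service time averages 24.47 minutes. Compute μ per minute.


μ = 1/(service time) in consistent units.
1 minute = 1 min, so μ = 1/24.47 = 0.04087 per minute

Final: 0.04087 /min


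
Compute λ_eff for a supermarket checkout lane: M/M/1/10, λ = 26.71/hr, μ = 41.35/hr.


ρ = 0.6459; P_K = (1−ρ)ρ^10/(1−ρ^11) = 0.004515
λ_eff = λ(1 − P_K) = 26.71·(1 − 0.004515) = 26.71·0.995485 = 26.5894 /hr

Final: 26.5894 /hr


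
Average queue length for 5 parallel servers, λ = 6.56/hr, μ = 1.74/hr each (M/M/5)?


a = λ/μ = 3.7701; ρ = a/5 = 0.7540
P₀ = 0.018172
Lq = P₀·a^c·ρ / (c!·(1−ρ)²) = 0.018172·761.68071·0.7540/(120·0.06050)
= 1.43741

Final: 1.43741


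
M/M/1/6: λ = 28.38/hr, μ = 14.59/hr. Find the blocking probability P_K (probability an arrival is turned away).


ρ = λ/μ = 28.38/14.59 = 1.9452
P_K = (1−ρ)ρ^K/(1−ρ^(K+1)) = (-0.9452·54.167974)/(1 − 105.365806)
= -51.197832/-104.365806 = 0.490561

Final: 0.490561


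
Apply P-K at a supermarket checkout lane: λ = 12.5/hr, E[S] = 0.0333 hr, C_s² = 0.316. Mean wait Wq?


ρ = λ·E[S] = 12.5·0.0333 = 0.4163
E[S²] = E[S]²(1+C_s²) = 0.0333²·(1+0.316) = 0.001459
Wq = λ·E[S²]/(2(1−ρ)) = 12.5·0.001459/(2·0.5837) = 0.01562 hr

Final: 0.01562 hr


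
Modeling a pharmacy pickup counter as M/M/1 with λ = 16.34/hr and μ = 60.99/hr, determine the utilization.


ρ = λ/μ = 16.34/60.99 = 0.2679

Final: 0.2679


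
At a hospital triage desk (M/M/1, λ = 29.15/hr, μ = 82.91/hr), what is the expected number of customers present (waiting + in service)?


ρ = λ/μ = 29.15/82.91 = 0.3516
L = ρ/(1−ρ) = 0.3516/(1 − 0.3516) = 0.3516/0.6484 = 0.5422

Final: 0.5422


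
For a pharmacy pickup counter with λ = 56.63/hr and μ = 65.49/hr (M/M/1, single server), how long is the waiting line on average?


ρ = 56.63/65.49 = 0.8647
Lq = ρ²/(1−ρ) = 0.7477/0.1353 = 5.5269

Final: 5.5269


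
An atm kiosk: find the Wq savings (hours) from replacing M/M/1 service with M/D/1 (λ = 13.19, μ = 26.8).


ρ = 13.19/26.8 = 0.4922
Wq(M/M/1) = ρ/(μ−λ) = 0.4922/13.61 = 0.03616 hr
Wq(M/D/1) = ρ/(2(μ−λ)) = 0.01808 hr
Savings = 0.03616 − 0.01808 = 0.01808 hr

Final: 0.01808 hr


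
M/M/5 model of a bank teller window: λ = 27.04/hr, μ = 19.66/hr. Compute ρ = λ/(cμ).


ρ = λ/(cμ) = 27.04/(5·19.66) = 27.04/98.30 = 0.2751

Final: 0.2751


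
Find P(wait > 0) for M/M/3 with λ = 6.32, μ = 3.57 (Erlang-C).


a = λ/μ = 1.7703; ρ = a/3 = 0.5901
P₀ = 0.151671 (from M/M/c formula)
C(c,a) = [a^c/(c!(1−ρ))]·P₀ = [5.54813/(6·0.4099)]·0.151671
= 2.25590·0.151671 = 0.342156

Final: 0.342156


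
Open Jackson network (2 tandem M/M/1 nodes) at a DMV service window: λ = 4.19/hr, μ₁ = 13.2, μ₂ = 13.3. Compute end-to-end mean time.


Each node sees arrival rate λ = 4.19/hr (tandem ⇒ throughput preserved).
W₁ = 1/(μ₁−λ) = 1/(13.2−4.19) = 0.11099 hr
W₂ = 1/(μ₂−λ) = 1/(13.3−4.19) = 0.10977 hr
W_total = W₁ + W₂ = 0.11099 + 0.10977 = 0.22076 hr

Final: 0.22076 hr


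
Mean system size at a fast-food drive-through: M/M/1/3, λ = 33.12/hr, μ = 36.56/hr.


ρ = 33.12/36.56 = 0.9059
L = ρ[1 − (K+1)ρ^K + Kρ^(K+1)] / [(1−ρ)(1−ρ^(K+1))]
Numerator: 0.9059·(1 − 4·0.743451 + 3·0.673498) = 0.042297
Denominator: (0.09409)·(0.326502) = 0.030721
L = 0.042297/0.030721 = 1.3768

Final: 1.3768


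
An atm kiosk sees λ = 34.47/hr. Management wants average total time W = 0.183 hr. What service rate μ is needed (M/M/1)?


W = 1/(μ−λ) ⇒ μ − λ = 1/W = 1/0.183 = 5.4645
μ = λ + 1/W = 34.47 + 5.4645 = 39.9345 per hr

Final: 39.9345 /hr


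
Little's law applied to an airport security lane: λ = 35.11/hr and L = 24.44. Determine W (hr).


W = L/λ = 24.44/35.11 = 0.6961 hr

Final: 0.6961 hr


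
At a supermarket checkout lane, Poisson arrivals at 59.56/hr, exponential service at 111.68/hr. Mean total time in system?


W = 1/(μ−λ) = 1/(111.68 − 59.56) = 1/52.12 = 0.01919 hr

Final: 0.01919 hr


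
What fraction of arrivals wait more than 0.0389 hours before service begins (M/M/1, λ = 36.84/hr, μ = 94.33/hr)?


ρ = 36.84/94.33 = 0.3905
P(Wq > t) = ρ·e^{−(μ−λ)t} = 0.3905·e^{−2.2364}
= 0.3905·0.106847 = 0.041728

Final: 0.041728


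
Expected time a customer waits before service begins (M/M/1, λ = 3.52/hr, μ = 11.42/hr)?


ρ = 3.52/11.42 = 0.3082
Wq = ρ/(μ−λ) = 0.3082/(11.42 − 3.52) = 0.3082/7.90 = 0.03902 hr

Final: 0.03902 hr


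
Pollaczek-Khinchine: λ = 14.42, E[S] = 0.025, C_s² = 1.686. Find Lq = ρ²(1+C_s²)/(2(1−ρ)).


ρ = λ·E[S] = 14.42·0.025 = 0.3605
Lq = ρ²(1+C_s²)/(2(1−ρ)) = 0.1300·(1+1.686)/(2·0.6395)
= 0.1300·2.6860/1.2790 = 0.27293

Final: 0.27293


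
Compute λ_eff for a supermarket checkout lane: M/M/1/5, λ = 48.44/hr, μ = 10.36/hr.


ρ = 4.6757; P_K = (1−ρ)ρ^5/(1−ρ^6) = 0.786202
λ_eff = λ(1 − P_K) = 48.44·(1 − 0.786202) = 48.44·0.213798 = 10.3564 /hr

Final: 10.3564 /hr


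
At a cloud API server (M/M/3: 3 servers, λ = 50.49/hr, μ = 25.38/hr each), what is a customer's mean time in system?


a = 1.9894; ρ = 0.6631; P₀ = 0.112826
Lq = P₀·a^c·ρ/(c!(1−ρ)²) = 0.86505
Wq = Lq/λ = 0.86505/50.49 = 0.01713 hr
W = Wq + 1/μ = 0.01713 + 0.03940 = 0.05653 hr

Final: 0.05653 hr


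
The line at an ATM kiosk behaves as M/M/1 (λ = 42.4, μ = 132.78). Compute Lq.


ρ = 42.4/132.78 = 0.3193
Lq = ρ²/(1−ρ) = 0.1020/0.6807 = 0.1498

Final: 0.1498


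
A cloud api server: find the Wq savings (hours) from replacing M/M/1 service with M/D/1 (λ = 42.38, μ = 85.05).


ρ = 42.38/85.05 = 0.4983
Wq(M/M/1) = ρ/(μ−λ) = 0.4983/42.67 = 0.01168 hr
Wq(M/D/1) = ρ/(2(μ−λ)) = 0.005839 hr
Savings = 0.01168 − 0.005839 = 0.005839 hr

Final: 0.005839 hr


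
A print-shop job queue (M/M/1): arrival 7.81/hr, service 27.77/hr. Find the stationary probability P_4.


ρ = 7.81/27.77 = 0.2812
P_n = (1−ρ)·ρ^n = (1 − 0.2812)·0.2812^4 = 0.7188·0.006256 = 0.004497

Final: 0.004497


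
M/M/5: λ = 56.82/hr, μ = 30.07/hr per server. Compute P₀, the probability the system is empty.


a = λ/μ = 56.82/30.07 = 1.8896; ρ = a/c = 0.3779
Σ_{k=0}^{4} a^k/k! (terms k=0..4) = 1.00000 + 1.88959 + 1.78528 + 1.12448 + 0.53120 = 6.33055
Tail: a^5/(5!(1−ρ)) = 24.09012/(120·0.6221) = 0.32271
P₀ = 1/(6.33055 + 0.32271) = 1/6.65326 = 0.150302

Final: 0.150302


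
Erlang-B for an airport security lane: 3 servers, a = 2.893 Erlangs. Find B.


B(c,a) = (a^c/c!) / Σ_{k=0}^{c} a^k/k!
a^3/3! = 4.035469
Σ terms (k=0..3): 1.00000 + 2.89300 + 4.18472 + 4.03547 = 12.113194
B = 4.035469/12.113194 = 0.333147

Final: 0.333147


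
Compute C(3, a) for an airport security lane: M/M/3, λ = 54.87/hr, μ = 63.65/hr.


a = λ/μ = 0.8621; ρ = a/3 = 0.2874
P₀ = 0.419559 (from M/M/c formula)
C(c,a) = [a^c/(c!(1−ρ))]·P₀ = [0.64063/(6·0.7126)]·0.419559
= 0.14982·0.419559 = 0.062860

Final: 0.062860


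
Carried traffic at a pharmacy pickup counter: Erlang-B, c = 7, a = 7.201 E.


B(7,7.201) = 0.261223 (Erlang-B)
Carried load = a(1 − B) = 7.201·(1 − 0.261223) = 7.201·0.738777 = 5.3199 E

Final: 5.3199 Erlangs


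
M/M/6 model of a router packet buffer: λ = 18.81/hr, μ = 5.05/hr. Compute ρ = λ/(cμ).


ρ = λ/(cμ) = 18.81/(6·5.05) = 18.81/30.30 = 0.6208

Final: 0.6208


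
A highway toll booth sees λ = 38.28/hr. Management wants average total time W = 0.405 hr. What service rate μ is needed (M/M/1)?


W = 1/(μ−λ) ⇒ μ − λ = 1/W = 1/0.405 = 2.4691
μ = λ + 1/W = 38.28 + 2.4691 = 40.7491 per hr

Final: 40.7491 /hr


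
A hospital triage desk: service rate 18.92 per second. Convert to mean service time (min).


Mean service time = 1/μ = 1/18.92 second = 0.05285 second
In minutes: 0.05285 × 0.0166667 = 0.0008809 min

Final: 0.0008809 min


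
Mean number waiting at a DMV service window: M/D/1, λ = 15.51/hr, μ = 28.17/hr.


ρ = 15.51/28.17 = 0.5506
M/D/1: Lq = ρ²/(2(1−ρ)) = 0.3031/(2·0.4494) = 0.33727

Final: 0.33727


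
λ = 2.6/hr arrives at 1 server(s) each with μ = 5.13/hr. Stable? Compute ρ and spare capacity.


Total capacity cμ = 1·5.13 = 5.13/hr
ρ = λ/(cμ) = 2.6/5.13 = 0.5068
Stable ⇔ ρ < 1: YES
Spare capacity = cμ − λ = 5.13 − 2.6 = 2.53/hr

Final: ρ = 0.5068; stable; margin = 2.53/hr


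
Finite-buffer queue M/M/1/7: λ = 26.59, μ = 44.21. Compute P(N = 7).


ρ = λ/μ = 26.59/44.21 = 0.6014
P_K = (1−ρ)ρ^K/(1−ρ^(K+1)) = (0.3986·0.028470)/(1 − 0.017123)
= 0.011347/0.982877 = 0.011544

Final: 0.011544


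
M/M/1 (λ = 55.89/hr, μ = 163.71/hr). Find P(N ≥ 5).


ρ = 55.89/163.71 = 0.3414
P(N ≥ n) = ρ^n = 0.3414^5 = 0.004638

Final: 0.004638


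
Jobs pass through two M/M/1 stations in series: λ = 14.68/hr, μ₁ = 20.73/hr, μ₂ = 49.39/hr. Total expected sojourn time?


Each node sees arrival rate λ = 14.68/hr (tandem ⇒ throughput preserved).
W₁ = 1/(μ₁−λ) = 1/(20.73−14.68) = 0.16529 hr
W₂ = 1/(μ₂−λ) = 1/(49.39−14.68) = 0.02881 hr
W_total = W₁ + W₂ = 0.16529 + 0.02881 = 0.19410 hr

Final: 0.19410 hr


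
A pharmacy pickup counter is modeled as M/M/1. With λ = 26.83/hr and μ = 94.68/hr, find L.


ρ = λ/μ = 26.83/94.68 = 0.2834
L = ρ/(1−ρ) = 0.2834/(1 − 0.2834) = 0.2834/0.7166 = 0.3954

Final: 0.3954


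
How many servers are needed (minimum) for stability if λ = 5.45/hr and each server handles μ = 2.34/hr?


Stability requires cμ > λ ⇔ c > λ/μ.
λ/μ = 5.45/2.34 = 2.3291
Minimum integer c = ⌊2.3291⌋ + 1 = 3
Check: 3·2.34 = 7.02 > 5.45, while 2·2.34 = 4.68 ≤ 5.45

Final: 3 servers


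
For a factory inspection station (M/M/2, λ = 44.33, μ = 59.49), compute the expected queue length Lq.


a = λ/μ = 0.7452; ρ = a/2 = 0.3726
P₀ = 0.457106
Lq = P₀·a^c·ρ / (c!·(1−ρ)²) = 0.457106·0.55527·0.3726/(2·0.39365)
= 0.12012

Final: 0.12012


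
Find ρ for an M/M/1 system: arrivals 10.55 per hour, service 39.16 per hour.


ρ = λ/μ = 10.55/39.16 = 0.2694

Final: 0.2694


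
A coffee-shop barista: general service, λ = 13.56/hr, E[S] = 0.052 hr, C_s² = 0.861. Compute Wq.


ρ = λ·E[S] = 13.56·0.052 = 0.7051
E[S²] = E[S]²(1+C_s²) = 0.052²·(1+0.861) = 0.005032
Wq = λ·E[S²]/(2(1−ρ)) = 13.56·0.005032/(2·0.2949) = 0.11570 hr

Final: 0.11570 hr


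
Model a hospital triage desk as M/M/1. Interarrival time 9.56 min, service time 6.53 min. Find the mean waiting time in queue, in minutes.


λ = 60/9.56 = 6.2762 /hr
μ = 60/6.53 = 9.1884 /hr
ρ = λ/μ = 6.2762/9.1884 = 0.6831
Wq = ρ/(μ−λ) = 0.6831/(9.1884−6.2762) = 0.23455 hr
In minutes: 0.23455·60 = 14.073 min

Final: 14.073 min


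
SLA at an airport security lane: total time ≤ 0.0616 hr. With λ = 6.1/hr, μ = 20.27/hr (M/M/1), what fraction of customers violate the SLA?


W ~ Exponential(μ−λ) for M/M/1.
μ − λ = 20.27 − 6.1 = 14.1700
P(W > t) = e^{−(μ−λ)t} = e^{−0.8729} = 0.417750

Final: 0.417750


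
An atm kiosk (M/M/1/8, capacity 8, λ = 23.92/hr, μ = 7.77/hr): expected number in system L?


ρ = 23.92/7.77 = 3.0785
L = ρ[1 − (K+1)ρ^K + Kρ^(K+1)] / [(1−ρ)(1−ρ^(K+1))]
Numerator: 3.0785·(1 − 9·8067.170802 + 8·24834.842417) = 388123.402150
Denominator: (-2.0785)·(-24833.842417) = 51617.317250
L = 388123.402150/51617.317250 = 7.5192

Final: 7.5192


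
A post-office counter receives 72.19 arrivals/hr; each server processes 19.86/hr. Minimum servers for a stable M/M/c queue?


Stability requires cμ > λ ⇔ c > λ/μ.
λ/μ = 72.19/19.86 = 3.6349
Minimum integer c = ⌊3.6349⌋ + 1 = 4
Check: 4·19.86 = 79.44 > 72.19, while 3·19.86 = 59.58 ≤ 72.19

Final: 4 servers


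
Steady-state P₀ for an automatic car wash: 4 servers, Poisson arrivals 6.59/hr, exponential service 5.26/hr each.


a = λ/μ = 6.59/5.26 = 1.2529; ρ = a/c = 0.3132
Σ_{k=0}^{3} a^k/k! (terms k=0..3) = 1.00000 + 1.25285 + 0.78482 + 0.32775 = 3.36542
Tail: a^4/(4!(1−ρ)) = 2.46376/(24·0.6868) = 0.14947
P₀ = 1/(3.36542 + 0.14947) = 1/3.51490 = 0.284503

Final: 0.284503


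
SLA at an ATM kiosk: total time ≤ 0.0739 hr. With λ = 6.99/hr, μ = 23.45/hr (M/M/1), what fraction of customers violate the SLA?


W ~ Exponential(μ−λ) for M/M/1.
μ − λ = 23.45 − 6.99 = 16.4600
P(W > t) = e^{−(μ−λ)t} = e^{−1.2164} = 0.296297

Final: 0.296297


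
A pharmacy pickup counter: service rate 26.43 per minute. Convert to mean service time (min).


Mean service time = 1/μ = 1/26.43 minute = 0.03784 minute
In minutes: 0.03784 × 1 = 0.03784 min

Final: 0.03784 min


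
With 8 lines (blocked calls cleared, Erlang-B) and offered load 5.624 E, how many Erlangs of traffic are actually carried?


B(8,5.624) = 0.101425 (Erlang-B)
Carried load = a(1 − B) = 5.624·(1 − 0.101425) = 5.624·0.898575 = 5.0536 E

Final: 5.0536 Erlangs


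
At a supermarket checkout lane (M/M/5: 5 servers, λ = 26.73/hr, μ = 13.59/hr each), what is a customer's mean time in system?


a = 1.9669; ρ = 0.3934; P₀ = 0.138939
Lq = P₀·a^c·ρ/(c!(1−ρ)²) = 0.03643
Wq = Lq/λ = 0.03643/26.73 = 0.001363 hr
W = Wq + 1/μ = 0.001363 + 0.07358 = 0.07495 hr

Final: 0.07495 hr


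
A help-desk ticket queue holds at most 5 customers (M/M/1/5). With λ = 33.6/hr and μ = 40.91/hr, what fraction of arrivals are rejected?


ρ = λ/μ = 33.6/40.91 = 0.8213
P_K = (1−ρ)ρ^K/(1−ρ^(K+1)) = (0.1787·0.373722)/(1 − 0.306944)
= 0.066779/0.693056 = 0.096354

Final: 0.096354


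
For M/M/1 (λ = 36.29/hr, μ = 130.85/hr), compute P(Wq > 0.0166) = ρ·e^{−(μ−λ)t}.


ρ = 36.29/130.85 = 0.2773
P(Wq > t) = ρ·e^{−(μ−λ)t} = 0.2773·e^{−1.5697}
= 0.2773·0.208108 = 0.057717

Final: 0.057717


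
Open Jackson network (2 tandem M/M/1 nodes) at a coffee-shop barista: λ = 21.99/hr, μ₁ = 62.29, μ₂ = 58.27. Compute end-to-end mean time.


Each node sees arrival rate λ = 21.99/hr (tandem ⇒ throughput preserved).
W₁ = 1/(μ₁−λ) = 1/(62.29−21.99) = 0.02481 hr
W₂ = 1/(μ₂−λ) = 1/(58.27−21.99) = 0.02756 hr
W_total = W₁ + W₂ = 0.02481 + 0.02756 = 0.05238 hr

Final: 0.05238 hr


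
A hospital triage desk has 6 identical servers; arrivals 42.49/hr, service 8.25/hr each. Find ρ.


ρ = λ/(cμ) = 42.49/(6·8.25) = 42.49/49.50 = 0.8584

Final: 0.8584


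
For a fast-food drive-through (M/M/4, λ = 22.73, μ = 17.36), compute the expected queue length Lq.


a = λ/μ = 1.3093; ρ = a/4 = 0.3273
P₀ = 0.268625
Lq = P₀·a^c·ρ / (c!·(1−ρ)²) = 0.268625·2.93900·0.3273/(24·0.45248)
= 0.02380

Final: 0.02380


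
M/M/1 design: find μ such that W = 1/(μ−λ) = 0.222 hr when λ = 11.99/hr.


W = 1/(μ−λ) ⇒ μ − λ = 1/W = 1/0.222 = 4.5045
μ = λ + 1/W = 11.99 + 4.5045 = 16.4945 per hr

Final: 16.4945 /hr


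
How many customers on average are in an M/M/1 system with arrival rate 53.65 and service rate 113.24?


ρ = λ/μ = 53.65/113.24 = 0.4738
L = ρ/(1−ρ) = 0.4738/(1 − 0.4738) = 0.4738/0.5262 = 0.9003

Final: 0.9003


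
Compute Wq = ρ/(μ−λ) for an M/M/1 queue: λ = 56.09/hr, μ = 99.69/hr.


ρ = 56.09/99.69 = 0.5626
Wq = ρ/(μ−λ) = 0.5626/(99.69 − 56.09) = 0.5626/43.60 = 0.01290 hr

Final: 0.01290 hr


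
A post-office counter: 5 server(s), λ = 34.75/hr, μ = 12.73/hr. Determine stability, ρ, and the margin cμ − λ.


Total capacity cμ = 5·12.73 = 63.65/hr
ρ = λ/(cμ) = 34.75/63.65 = 0.5460
Stable ⇔ ρ < 1: YES
Spare capacity = cμ − λ = 63.65 − 34.75 = 28.90/hr

Final: ρ = 0.5460; stable; margin = 28.90/hr


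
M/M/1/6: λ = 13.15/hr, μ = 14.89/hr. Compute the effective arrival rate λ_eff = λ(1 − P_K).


ρ = 0.8831; P_K = (1−ρ)ρ^6/(1−ρ^7) = 0.095426
λ_eff = λ(1 − P_K) = 13.15·(1 − 0.095426) = 13.15·0.904574 = 11.8951 /hr

Final: 11.8951 /hr


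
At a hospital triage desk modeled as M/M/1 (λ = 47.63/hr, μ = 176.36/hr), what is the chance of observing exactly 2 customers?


ρ = 47.63/176.36 = 0.2701
P_n = (1−ρ)·ρ^n = (1 − 0.2701)·0.2701^2 = 0.7299·0.072939 = 0.053240

Final: 0.053240


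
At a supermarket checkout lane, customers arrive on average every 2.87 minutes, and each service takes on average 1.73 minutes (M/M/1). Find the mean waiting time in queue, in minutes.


λ = 60/2.87 = 20.9059 /hr
μ = 60/1.73 = 34.6821 /hr
ρ = λ/μ = 20.9059/34.6821 = 0.6028
Wq = ρ/(μ−λ) = 0.6028/(34.6821−20.9059) = 0.04376 hr
In minutes: 0.04376·60 = 2.625 min

Final: 2.625 min


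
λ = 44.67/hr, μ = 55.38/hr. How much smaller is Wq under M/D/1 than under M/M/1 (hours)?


ρ = 44.67/55.38 = 0.8066
Wq(M/M/1) = ρ/(μ−λ) = 0.8066/10.71 = 0.07531 hr
Wq(M/D/1) = ρ/(2(μ−λ)) = 0.03766 hr
Savings = 0.07531 − 0.03766 = 0.03766 hr

Final: 0.03766 hr


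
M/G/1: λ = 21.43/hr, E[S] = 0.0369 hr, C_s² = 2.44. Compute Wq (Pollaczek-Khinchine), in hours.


ρ = λ·E[S] = 21.43·0.0369 = 0.7908
E[S²] = E[S]²(1+C_s²) = 0.0369²·(1+2.44) = 0.004684
Wq = λ·E[S²]/(2(1−ρ)) = 21.43·0.004684/(2·0.2092) = 0.23987 hr

Final: 0.23987 hr


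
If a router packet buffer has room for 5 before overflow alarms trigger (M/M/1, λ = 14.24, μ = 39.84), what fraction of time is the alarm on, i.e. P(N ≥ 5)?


ρ = 14.24/39.84 = 0.3574
P(N ≥ n) = ρ^n = 0.3574^5 = 0.005834

Final: 0.005834


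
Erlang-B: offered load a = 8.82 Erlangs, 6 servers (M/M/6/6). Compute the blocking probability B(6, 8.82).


B(c,a) = (a^c/c!) / Σ_{k=0}^{c} a^k/k!
a^6/6! = 653.851334
Σ terms (k=0..6): 1.00000 + 8.82000 + 38.89620 + 114.35483 + 252.15240 + 444.79683 + 653.85133 = 1513.871584
B = 653.851334/1513.871584 = 0.431907

Final: 0.431907


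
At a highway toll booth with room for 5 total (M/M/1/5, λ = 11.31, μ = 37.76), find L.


ρ = 11.31/37.76 = 0.2995
L = ρ[1 − (K+1)ρ^K + Kρ^(K+1)] / [(1−ρ)(1−ρ^(K+1))]
Numerator: 0.2995·(1 − 6·0.002411 + 5·0.0007221) = 0.296272
Denominator: (0.7005)·(0.999278) = 0.699971
L = 0.296272/0.699971 = 0.4233

Final: 0.4233


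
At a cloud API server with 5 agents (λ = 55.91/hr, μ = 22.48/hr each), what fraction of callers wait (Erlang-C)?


a = λ/μ = 2.4871; ρ = a/5 = 0.4974
P₀ = 0.081194 (from M/M/c formula)
C(c,a) = [a^c/(c!(1−ρ))]·P₀ = [95.16252/(120·0.5026)]·0.081194
= 1.57790·0.081194 = 0.128116

Final: 0.128116


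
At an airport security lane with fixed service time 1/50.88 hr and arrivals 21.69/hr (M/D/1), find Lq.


ρ = 21.69/50.88 = 0.4263
M/D/1: Lq = ρ²/(2(1−ρ)) = 0.1817/(2·0.5737) = 0.15838

Final: 0.15838


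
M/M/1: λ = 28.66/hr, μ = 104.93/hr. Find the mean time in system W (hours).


W = 1/(μ−λ) = 1/(104.93 − 28.66) = 1/76.27 = 0.01311 hr

Final: 0.01311 hr


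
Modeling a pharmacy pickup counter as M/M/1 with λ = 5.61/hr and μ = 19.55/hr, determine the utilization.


ρ = λ/μ = 5.61/19.55 = 0.2870

Final: 0.2870


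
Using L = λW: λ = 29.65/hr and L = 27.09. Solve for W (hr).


W = L/λ = 27.09/29.65 = 0.9137 hr

Final: 0.9137 hr


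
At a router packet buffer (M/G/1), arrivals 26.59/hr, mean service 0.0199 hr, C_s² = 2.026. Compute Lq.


ρ = λ·E[S] = 26.59·0.0199 = 0.5291
Lq = ρ²(1+C_s²)/(2(1−ρ)) = 0.2800·(1+2.026)/(2·0.4709)
= 0.2800·3.0260/0.9417 = 0.89969

Final: 0.89969


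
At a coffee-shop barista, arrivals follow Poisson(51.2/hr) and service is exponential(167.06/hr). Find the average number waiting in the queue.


ρ = 51.2/167.06 = 0.3065
Lq = ρ²/(1−ρ) = 0.09393/0.6935 = 0.1354

Final: 0.1354


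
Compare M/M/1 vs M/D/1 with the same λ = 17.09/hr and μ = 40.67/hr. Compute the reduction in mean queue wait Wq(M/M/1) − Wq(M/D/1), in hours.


ρ = 17.09/40.67 = 0.4202
Wq(M/M/1) = ρ/(μ−λ) = 0.4202/23.58 = 0.01782 hr
Wq(M/D/1) = ρ/(2(μ−λ)) = 0.008910 hr
Savings = 0.01782 − 0.008910 = 0.008910 hr

Final: 0.008910 hr


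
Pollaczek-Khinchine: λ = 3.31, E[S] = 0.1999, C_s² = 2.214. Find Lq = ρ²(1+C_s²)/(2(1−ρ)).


ρ = λ·E[S] = 3.31·0.1999 = 0.6617
Lq = ρ²(1+C_s²)/(2(1−ρ)) = 0.4378·(1+2.214)/(2·0.3383)
= 0.4378·3.2140/0.6767 = 2.07948

Final: 2.07948


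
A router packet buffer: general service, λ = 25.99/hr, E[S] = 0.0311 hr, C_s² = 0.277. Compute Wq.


ρ = λ·E[S] = 25.99·0.0311 = 0.8083
E[S²] = E[S]²(1+C_s²) = 0.0311²·(1+0.277) = 0.001235
Wq = λ·E[S²]/(2(1−ρ)) = 25.99·0.001235/(2·0.1917) = 0.08372 hr

Final: 0.08372 hr


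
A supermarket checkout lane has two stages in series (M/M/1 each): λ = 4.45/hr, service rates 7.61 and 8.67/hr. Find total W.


Each node sees arrival rate λ = 4.45/hr (tandem ⇒ throughput preserved).
W₁ = 1/(μ₁−λ) = 1/(7.61−4.45) = 0.31646 hr
W₂ = 1/(μ₂−λ) = 1/(8.67−4.45) = 0.23697 hr
W_total = W₁ + W₂ = 0.31646 + 0.23697 = 0.55342 hr

Final: 0.55342 hr


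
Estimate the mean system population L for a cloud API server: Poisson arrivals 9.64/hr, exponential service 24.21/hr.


ρ = λ/μ = 9.64/24.21 = 0.3982
L = ρ/(1−ρ) = 0.3982/(1 − 0.3982) = 0.3982/0.6018 = 0.6616

Final: 0.6616


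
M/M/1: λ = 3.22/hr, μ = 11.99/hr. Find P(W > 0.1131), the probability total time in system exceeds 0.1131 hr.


W ~ Exponential(μ−λ) for M/M/1.
μ − λ = 11.99 − 3.22 = 8.7700
P(W > t) = e^{−(μ−λ)t} = e^{−0.9919} = 0.370876

Final: 0.370876


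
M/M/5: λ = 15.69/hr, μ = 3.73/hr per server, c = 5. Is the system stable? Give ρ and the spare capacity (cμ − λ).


Total capacity cμ = 5·3.73 = 18.65/hr
ρ = λ/(cμ) = 15.69/18.65 = 0.8413
Stable ⇔ ρ < 1: YES
Spare capacity = cμ − λ = 18.65 − 15.69 = 2.96/hr

Final: ρ = 0.8413; stable; margin = 2.96/hr


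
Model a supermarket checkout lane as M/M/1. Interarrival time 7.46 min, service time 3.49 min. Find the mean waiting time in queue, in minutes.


λ = 60/7.46 = 8.0429 /hr
μ = 60/3.49 = 17.1920 /hr
ρ = λ/μ = 8.0429/17.1920 = 0.4678
Wq = ρ/(μ−λ) = 0.4678/(17.1920−8.0429) = 0.05113 hr
In minutes: 0.05113·60 = 3.068 min

Final: 3.068 min


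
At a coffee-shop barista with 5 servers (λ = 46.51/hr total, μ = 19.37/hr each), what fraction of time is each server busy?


ρ = λ/(cμ) = 46.51/(5·19.37) = 46.51/96.85 = 0.4802

Final: 0.4802


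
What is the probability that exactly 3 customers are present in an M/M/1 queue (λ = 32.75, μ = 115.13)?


ρ = 32.75/115.13 = 0.2845
P_n = (1−ρ)·ρ^n = (1 − 0.2845)·0.2845^3 = 0.7155·0.023018 = 0.016470

Final: 0.016470


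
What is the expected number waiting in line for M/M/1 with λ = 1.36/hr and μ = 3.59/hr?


ρ = 1.36/3.59 = 0.3788
Lq = ρ²/(1−ρ) = 0.1435/0.6212 = 0.2310

Final: 0.2310


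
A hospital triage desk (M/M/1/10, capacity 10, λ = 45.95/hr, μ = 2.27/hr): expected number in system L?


ρ = 45.95/2.27 = 20.2423
L = ρ[1 − (K+1)ρ^K + Kρ^(K+1)] / [(1−ρ)(1−ρ^(K+1))]
Numerator: 20.2423·(1 − 11·11550388319693.242188 + 10·233806318629913.875000) = 44755885301434592.000000
Denominator: (-19.2423)·(-233806318629912.875000) = 4498969162006429.500000
L = 44755885301434592.000000/4498969162006429.500000 = 9.9480

Final: 9.9480


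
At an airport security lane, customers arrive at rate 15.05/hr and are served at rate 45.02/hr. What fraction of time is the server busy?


ρ = λ/μ = 15.05/45.02 = 0.3343

Final: 0.3343


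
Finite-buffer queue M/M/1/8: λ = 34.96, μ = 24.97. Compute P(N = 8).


ρ = λ/μ = 34.96/24.97 = 1.4001
P_K = (1−ρ)ρ^K/(1−ρ^(K+1)) = (-0.4001·14.764646)/(1 − 20.671688)
= -5.907041/-19.671688 = 0.300281

Final: 0.300281


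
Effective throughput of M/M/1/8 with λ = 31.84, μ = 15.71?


ρ = 2.0267; P_K = (1−ρ)ρ^8/(1−ρ^9) = 0.507475
λ_eff = λ(1 − P_K) = 31.84·(1 − 0.507475) = 31.84·0.492525 = 15.6820 /hr

Final: 15.6820 /hr


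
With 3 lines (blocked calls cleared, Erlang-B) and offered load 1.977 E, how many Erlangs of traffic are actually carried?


B(3,1.977) = 0.207081 (Erlang-B)
Carried load = a(1 − B) = 1.977·(1 − 0.207081) = 1.977·0.792919 = 1.5676 E

Final: 1.5676 Erlangs


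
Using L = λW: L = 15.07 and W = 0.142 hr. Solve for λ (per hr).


λ = L/W = 15.07/0.142 = 106.1268 /hr

Final: 106.1268 /hr


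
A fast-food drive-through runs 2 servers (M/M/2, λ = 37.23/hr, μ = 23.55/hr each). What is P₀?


a = λ/μ = 37.23/23.55 = 1.5809; ρ = a/c = 0.7904
Σ_{k=0}^{1} a^k/k! (terms k=0..1) = 1.00000 + 1.58089 = 2.58089
Tail: a^2/(2!(1−ρ)) = 2.49922/(2·0.2096) = 5.96318
P₀ = 1/(2.58089 + 5.96318) = 1/8.54407 = 0.117040

Final: 0.117040


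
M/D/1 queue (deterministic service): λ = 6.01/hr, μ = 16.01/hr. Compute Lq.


ρ = 6.01/16.01 = 0.3754
M/D/1: Lq = ρ²/(2(1−ρ)) = 0.1409/(2·0.6246) = 0.11280

Final: 0.11280


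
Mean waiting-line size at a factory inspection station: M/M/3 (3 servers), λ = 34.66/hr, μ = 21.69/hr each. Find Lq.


a = λ/μ = 1.5980; ρ = a/3 = 0.5327
P₀ = 0.187620
Lq = P₀·a^c·ρ / (c!·(1−ρ)²) = 0.187620·4.08044·0.5327/(6·0.21841)
= 0.31118

Final: 0.31118


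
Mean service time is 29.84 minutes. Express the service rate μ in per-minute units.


μ = 1/(service time) in consistent units.
1 minute = 1 min, so μ = 1/29.84 = 0.03351 per minute

Final: 0.03351 /min


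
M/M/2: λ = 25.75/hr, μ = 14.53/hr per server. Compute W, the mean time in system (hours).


a = 1.7722; ρ = 0.8861; P₀ = 0.060390
Lq = P₀·a^c·ρ/(c!(1−ρ)²) = 6.47707
Wq = Lq/λ = 6.47707/25.75 = 0.25154 hr
W = Wq + 1/μ = 0.25154 + 0.06882 = 0.32036 hr

Final: 0.32036 hr


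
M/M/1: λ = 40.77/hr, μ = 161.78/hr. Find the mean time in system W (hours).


W = 1/(μ−λ) = 1/(161.78 − 40.77) = 1/121.01 = 0.008264 hr

Final: 0.008264 hr


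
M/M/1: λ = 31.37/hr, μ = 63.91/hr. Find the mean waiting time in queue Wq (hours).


ρ = 31.37/63.91 = 0.4908
Wq = ρ/(μ−λ) = 0.4908/(63.91 − 31.37) = 0.4908/32.54 = 0.01508 hr

Final: 0.01508 hr


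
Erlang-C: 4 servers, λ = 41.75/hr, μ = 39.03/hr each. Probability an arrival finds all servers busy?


a = λ/μ = 1.0697; ρ = a/4 = 0.2674
P₀ = 0.342434 (from M/M/c formula)
C(c,a) = [a^c/(c!(1−ρ))]·P₀ = [1.30928/(24·0.7326)]·0.342434
= 0.07447·0.342434 = 0.025500

Final: 0.025500


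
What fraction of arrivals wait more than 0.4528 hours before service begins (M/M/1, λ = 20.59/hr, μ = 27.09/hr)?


ρ = 20.59/27.09 = 0.7601
P(Wq > t) = ρ·e^{−(μ−λ)t} = 0.7601·e^{−2.9432}
= 0.7601·0.052697 = 0.040053

Final: 0.040053


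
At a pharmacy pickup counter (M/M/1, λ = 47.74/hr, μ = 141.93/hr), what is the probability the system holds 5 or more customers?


ρ = 47.74/141.93 = 0.3364
P(N ≥ n) = ρ^n = 0.3364^5 = 0.004306

Final: 0.004306


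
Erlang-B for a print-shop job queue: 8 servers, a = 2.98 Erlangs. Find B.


B(c,a) = (a^c/c!) / Σ_{k=0}^{c} a^k/k!
a^8/8! = 0.154244
Σ terms (k=0..8): 1.00000 + 2.98000 + 4.44020 + 4.41060 + 3.28590 + 1.95839 + 0.97267 + 0.41408 + 0.15424 = 19.616081
B = 0.154244/19.616081 = 0.007863

Final: 0.007863


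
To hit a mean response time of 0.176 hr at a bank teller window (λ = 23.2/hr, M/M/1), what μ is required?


W = 1/(μ−λ) ⇒ μ − λ = 1/W = 1/0.176 = 5.6818
μ = λ + 1/W = 23.2 + 5.6818 = 28.8818 per hr

Final: 28.8818 /hr


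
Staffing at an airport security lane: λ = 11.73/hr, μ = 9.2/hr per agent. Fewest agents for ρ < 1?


Stability requires cμ > λ ⇔ c > λ/μ.
λ/μ = 11.73/9.2 = 1.2750
Minimum integer c = ⌊1.2750⌋ + 1 = 2
Check: 2·9.2 = 18.40 > 11.73, while 1·9.2 = 9.20 ≤ 11.73

Final: 2 servers
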